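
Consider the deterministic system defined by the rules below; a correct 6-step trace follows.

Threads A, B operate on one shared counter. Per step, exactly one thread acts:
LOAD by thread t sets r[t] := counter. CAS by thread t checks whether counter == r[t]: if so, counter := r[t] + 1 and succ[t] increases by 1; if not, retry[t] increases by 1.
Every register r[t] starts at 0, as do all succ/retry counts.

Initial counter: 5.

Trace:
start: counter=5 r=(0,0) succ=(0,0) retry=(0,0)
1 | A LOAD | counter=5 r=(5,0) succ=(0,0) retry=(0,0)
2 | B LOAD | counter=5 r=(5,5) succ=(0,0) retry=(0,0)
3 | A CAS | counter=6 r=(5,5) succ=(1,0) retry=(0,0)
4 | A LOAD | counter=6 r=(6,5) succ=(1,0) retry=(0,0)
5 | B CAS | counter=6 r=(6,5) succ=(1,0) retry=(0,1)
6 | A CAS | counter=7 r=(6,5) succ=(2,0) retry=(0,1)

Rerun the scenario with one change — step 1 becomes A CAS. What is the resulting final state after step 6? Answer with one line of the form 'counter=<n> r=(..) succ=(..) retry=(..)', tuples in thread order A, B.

counter=6 r=(5,5) succ=(0,1) retry=(3,0)

(re-executing from step 1 with the substitution; state before step 1: counter=5 r=(0,0) succ=(0,0) retry=(0,0))
1 | A CAS | counter=5 r=(0,0) succ=(0,0) retry=(1,0)
2 | B LOAD | counter=5 r=(0,5) succ=(0,0) retry=(1,0)
3 | A CAS | counter=5 r=(0,5) succ=(0,0) retry=(2,0)
4 | A LOAD | counter=5 r=(5,5) succ=(0,0) retry=(2,0)
5 | B CAS | counter=6 r=(5,5) succ=(0,1) retry=(2,0)
6 | A CAS | counter=6 r=(5,5) succ=(0,1) retry=(3,0)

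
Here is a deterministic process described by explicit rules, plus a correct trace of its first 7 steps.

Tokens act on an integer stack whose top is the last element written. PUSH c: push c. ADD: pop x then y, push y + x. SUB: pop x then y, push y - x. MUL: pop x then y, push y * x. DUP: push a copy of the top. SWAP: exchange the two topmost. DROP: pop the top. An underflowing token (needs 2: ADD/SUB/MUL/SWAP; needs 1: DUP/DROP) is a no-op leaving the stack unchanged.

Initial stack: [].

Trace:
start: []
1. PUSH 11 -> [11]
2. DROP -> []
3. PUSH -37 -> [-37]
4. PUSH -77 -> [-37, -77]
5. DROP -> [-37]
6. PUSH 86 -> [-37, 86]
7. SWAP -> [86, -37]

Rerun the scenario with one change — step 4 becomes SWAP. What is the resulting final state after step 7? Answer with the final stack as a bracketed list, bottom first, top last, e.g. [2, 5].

(re-executing from step 4 with the substitution; state before step 4: [-37])
4. SWAP -> [-37]
5. DROP -> []
6. PUSH 86 -> [86]
7. SWAP -> [86]

[86]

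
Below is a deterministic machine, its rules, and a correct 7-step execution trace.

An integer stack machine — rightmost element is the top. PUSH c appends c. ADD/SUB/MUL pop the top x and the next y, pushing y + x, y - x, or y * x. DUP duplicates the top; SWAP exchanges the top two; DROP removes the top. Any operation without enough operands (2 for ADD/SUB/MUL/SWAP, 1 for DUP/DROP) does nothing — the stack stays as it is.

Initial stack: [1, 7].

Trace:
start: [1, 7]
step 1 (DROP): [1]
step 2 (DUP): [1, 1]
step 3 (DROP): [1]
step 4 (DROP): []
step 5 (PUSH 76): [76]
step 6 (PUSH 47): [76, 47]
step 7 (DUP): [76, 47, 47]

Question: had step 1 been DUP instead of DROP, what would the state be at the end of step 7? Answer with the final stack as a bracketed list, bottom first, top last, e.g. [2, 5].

[1, 7, 76, 47, 47]

(re-executing from step 1 with the substitution; state before step 1: [1, 7])
step 1 (DUP): [1, 7, 7]
step 2 (DUP): [1, 7, 7, 7]
step 3 (DROP): [1, 7, 7]
step 4 (DROP): [1, 7]
step 5 (PUSH 76): [1, 7, 76]
step 6 (PUSH 47): [1, 7, 76, 47]
step 7 (DUP): [1, 7, 76, 47, 47]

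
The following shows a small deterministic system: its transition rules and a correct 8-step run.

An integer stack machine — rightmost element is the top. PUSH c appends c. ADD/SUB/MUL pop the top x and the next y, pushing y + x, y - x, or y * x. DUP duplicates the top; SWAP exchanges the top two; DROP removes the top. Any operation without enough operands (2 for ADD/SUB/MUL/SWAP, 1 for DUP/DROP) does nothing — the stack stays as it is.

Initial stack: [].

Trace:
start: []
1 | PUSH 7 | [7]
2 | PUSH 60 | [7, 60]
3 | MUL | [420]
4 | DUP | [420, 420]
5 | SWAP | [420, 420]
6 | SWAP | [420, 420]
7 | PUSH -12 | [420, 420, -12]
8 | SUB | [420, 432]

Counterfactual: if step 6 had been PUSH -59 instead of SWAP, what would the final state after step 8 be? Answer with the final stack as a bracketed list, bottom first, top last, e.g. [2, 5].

(re-executing from step 6 with the substitution; state before step 6: [420, 420])
6 | PUSH -59 | [420, 420, -59]
7 | PUSH -12 | [420, 420, -59, -12]
8 | SUB | [420, 420, -47]

[420, 420, -47]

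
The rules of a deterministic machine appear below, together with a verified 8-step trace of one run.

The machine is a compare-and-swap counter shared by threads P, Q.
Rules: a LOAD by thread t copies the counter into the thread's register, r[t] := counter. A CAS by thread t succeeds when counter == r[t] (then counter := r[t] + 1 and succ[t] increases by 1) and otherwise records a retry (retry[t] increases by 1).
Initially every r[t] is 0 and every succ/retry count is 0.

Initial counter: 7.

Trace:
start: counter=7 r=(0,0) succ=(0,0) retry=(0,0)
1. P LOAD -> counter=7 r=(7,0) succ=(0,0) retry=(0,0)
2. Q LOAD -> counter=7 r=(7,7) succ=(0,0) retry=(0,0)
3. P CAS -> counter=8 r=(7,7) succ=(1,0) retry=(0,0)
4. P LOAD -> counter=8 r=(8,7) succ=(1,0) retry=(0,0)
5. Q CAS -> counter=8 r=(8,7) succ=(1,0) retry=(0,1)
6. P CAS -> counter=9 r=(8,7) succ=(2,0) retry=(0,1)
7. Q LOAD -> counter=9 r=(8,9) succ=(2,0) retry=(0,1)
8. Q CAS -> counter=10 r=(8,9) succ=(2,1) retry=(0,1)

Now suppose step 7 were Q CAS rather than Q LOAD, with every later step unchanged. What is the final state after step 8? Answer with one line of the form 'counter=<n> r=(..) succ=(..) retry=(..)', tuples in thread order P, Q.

(re-executing from step 7 with the substitution; state before step 7: counter=9 r=(8,7) succ=(2,0) retry=(0,1))
7. Q CAS -> counter=9 r=(8,7) succ=(2,0) retry=(0,2)
8. Q CAS -> counter=9 r=(8,7) succ=(2,0) retry=(0,3)

counter=9 r=(8,7) succ=(2,0) retry=(0,3)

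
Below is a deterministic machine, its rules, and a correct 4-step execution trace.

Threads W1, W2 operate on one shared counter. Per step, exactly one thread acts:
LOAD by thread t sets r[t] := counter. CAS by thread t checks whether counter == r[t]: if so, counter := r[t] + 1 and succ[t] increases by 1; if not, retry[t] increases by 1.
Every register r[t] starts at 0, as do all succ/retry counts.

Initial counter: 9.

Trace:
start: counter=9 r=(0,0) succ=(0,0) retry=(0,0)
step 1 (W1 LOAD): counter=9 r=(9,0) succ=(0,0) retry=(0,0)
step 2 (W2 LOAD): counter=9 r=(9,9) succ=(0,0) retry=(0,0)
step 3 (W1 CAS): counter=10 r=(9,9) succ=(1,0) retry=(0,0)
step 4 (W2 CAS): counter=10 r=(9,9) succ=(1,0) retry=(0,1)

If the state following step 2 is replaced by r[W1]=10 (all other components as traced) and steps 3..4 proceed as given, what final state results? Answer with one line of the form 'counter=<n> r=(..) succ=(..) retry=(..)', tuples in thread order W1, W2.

state after step 2 := counter=9 r=(10,9) succ=(0,0) retry=(0,0)
step 3 (W1 CAS): counter=9 r=(10,9) succ=(0,0) retry=(1,0)
step 4 (W2 CAS): counter=10 r=(10,9) succ=(0,1) retry=(1,0)

counter=10 r=(10,9) succ=(0,1) retry=(1,0)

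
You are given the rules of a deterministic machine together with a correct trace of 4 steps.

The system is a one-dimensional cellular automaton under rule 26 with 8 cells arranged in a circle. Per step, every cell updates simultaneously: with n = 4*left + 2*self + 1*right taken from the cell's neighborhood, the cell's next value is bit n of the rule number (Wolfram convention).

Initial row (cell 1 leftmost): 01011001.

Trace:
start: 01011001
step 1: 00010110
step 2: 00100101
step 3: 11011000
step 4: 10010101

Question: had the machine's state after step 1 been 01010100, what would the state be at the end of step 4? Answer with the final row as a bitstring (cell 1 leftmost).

state after step 1 := 01010100
step 2: 10000010
step 3: 01000100
step 4: 10101010

10101010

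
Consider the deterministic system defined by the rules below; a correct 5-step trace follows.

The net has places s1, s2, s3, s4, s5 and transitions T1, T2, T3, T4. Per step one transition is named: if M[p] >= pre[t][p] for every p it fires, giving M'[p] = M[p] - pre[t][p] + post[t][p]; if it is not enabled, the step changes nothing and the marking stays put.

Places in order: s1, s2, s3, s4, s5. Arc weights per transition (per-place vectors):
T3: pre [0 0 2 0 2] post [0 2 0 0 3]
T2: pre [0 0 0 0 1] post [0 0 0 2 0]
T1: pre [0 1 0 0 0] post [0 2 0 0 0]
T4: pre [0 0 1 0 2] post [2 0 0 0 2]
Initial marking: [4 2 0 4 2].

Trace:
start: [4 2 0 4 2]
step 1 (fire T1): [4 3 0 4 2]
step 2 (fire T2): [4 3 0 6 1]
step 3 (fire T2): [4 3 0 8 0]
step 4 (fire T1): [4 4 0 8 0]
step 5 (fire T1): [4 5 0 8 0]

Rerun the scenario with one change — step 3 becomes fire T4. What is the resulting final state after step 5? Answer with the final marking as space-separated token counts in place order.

(re-executing from step 3 with the substitution; state before step 3: [4 3 0 6 1])
step 3 (fire T4): [4 3 0 6 1]
step 4 (fire T1): [4 4 0 6 1]
step 5 (fire T1): [4 5 0 6 1]

4 5 0 6 1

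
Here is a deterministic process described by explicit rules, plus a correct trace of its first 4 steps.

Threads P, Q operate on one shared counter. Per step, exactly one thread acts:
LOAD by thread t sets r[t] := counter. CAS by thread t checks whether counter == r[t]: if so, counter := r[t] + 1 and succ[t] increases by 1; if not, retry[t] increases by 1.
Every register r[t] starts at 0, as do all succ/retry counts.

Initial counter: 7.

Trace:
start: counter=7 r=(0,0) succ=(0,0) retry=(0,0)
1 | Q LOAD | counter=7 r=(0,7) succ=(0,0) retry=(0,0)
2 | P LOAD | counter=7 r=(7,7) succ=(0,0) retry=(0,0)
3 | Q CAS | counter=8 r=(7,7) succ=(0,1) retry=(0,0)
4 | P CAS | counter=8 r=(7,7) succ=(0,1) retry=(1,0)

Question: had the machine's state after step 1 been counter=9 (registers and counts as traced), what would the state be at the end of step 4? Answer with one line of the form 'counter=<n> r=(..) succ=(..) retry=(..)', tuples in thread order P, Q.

state after step 1 := counter=9 r=(0,7) succ=(0,0) retry=(0,0)
2 | P LOAD | counter=9 r=(9,7) succ=(0,0) retry=(0,0)
3 | Q CAS | counter=9 r=(9,7) succ=(0,0) retry=(0,1)
4 | P CAS | counter=10 r=(9,7) succ=(1,0) retry=(0,1)

counter=10 r=(9,7) succ=(1,0) retry=(0,1)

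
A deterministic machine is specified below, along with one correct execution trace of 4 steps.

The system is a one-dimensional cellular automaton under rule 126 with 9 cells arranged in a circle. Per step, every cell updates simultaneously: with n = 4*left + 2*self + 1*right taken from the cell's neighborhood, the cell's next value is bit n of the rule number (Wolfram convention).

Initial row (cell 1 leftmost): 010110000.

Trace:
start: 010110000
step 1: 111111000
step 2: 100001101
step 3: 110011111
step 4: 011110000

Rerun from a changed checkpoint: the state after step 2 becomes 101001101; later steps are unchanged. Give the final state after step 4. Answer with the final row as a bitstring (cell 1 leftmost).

state after step 2 := 101001101
step 3: 111111111
step 4: 000000000

000000000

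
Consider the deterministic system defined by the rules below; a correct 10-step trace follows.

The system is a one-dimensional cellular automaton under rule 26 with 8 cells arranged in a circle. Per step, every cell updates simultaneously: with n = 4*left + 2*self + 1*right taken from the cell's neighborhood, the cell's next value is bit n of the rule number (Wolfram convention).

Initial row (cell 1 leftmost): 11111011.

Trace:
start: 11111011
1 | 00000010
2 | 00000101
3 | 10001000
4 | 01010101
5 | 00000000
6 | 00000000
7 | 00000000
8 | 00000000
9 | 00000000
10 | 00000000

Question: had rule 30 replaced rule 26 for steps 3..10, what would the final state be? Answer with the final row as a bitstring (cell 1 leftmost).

(re-executing steps 3..10 under rule 30; state before step 3: 00000101)
3 | 10001101
4 | 01011001
5 | 01010111
6 | 01010100
7 | 11010110
8 | 10010100
9 | 11110111
10 | 00000100

00000100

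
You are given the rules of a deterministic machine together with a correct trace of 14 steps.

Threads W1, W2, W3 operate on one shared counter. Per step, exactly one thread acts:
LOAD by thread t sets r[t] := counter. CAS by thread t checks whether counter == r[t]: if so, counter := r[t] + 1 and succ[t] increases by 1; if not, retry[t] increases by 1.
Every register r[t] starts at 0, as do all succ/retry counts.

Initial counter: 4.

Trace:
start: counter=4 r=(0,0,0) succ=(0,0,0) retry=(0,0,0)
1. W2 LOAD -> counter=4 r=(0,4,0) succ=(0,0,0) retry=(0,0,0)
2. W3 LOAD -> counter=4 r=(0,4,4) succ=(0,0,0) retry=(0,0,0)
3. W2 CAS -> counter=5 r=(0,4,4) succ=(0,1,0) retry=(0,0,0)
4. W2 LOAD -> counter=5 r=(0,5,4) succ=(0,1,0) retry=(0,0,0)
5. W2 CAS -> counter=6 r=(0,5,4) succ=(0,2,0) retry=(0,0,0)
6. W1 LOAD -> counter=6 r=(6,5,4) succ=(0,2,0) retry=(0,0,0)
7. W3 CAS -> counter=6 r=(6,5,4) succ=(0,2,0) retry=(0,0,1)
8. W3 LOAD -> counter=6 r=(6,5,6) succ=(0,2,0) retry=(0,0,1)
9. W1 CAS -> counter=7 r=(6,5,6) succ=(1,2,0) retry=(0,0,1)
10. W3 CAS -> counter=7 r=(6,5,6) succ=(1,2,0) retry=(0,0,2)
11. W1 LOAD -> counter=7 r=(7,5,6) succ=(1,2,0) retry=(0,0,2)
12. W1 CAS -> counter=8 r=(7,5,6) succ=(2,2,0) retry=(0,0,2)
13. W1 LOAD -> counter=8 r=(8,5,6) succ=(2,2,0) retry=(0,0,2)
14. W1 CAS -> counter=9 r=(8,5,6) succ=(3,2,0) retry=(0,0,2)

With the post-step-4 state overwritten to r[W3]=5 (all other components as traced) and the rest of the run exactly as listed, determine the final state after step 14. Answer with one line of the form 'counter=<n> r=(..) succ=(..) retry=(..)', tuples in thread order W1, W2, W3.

counter=9 r=(8,5,6) succ=(3,2,0) retry=(0,0,2)

state after step 4 := counter=5 r=(0,5,5) succ=(0,1,0) retry=(0,0,0)
5. W2 CAS -> counter=6 r=(0,5,5) succ=(0,2,0) retry=(0,0,0)
6. W1 LOAD -> counter=6 r=(6,5,5) succ=(0,2,0) retry=(0,0,0)
7. W3 CAS -> counter=6 r=(6,5,5) succ=(0,2,0) retry=(0,0,1)
8. W3 LOAD -> counter=6 r=(6,5,6) succ=(0,2,0) retry=(0,0,1)
9. W1 CAS -> counter=7 r=(6,5,6) succ=(1,2,0) retry=(0,0,1)
10. W3 CAS -> counter=7 r=(6,5,6) succ=(1,2,0) retry=(0,0,2)
11. W1 LOAD -> counter=7 r=(7,5,6) succ=(1,2,0) retry=(0,0,2)
12. W1 CAS -> counter=8 r=(7,5,6) succ=(2,2,0) retry=(0,0,2)
13. W1 LOAD -> counter=8 r=(8,5,6) succ=(2,2,0) retry=(0,0,2)
14. W1 CAS -> counter=9 r=(8,5,6) succ=(3,2,0) retry=(0,0,2)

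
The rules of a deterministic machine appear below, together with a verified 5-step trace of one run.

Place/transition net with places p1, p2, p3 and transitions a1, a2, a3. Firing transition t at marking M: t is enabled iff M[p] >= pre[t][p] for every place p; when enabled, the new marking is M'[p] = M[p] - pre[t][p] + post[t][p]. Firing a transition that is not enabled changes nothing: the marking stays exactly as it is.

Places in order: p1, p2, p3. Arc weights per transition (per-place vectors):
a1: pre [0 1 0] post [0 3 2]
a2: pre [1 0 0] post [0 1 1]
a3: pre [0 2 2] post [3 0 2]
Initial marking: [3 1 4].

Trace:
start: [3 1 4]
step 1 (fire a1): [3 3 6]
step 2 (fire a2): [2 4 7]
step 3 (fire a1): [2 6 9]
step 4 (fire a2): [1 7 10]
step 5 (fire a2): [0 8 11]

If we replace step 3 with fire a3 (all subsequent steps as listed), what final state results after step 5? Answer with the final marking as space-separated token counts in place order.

3 4 9

(re-executing from step 3 with the substitution; state before step 3: [2 4 7])
step 3 (fire a3): [5 2 7]
step 4 (fire a2): [4 3 8]
step 5 (fire a2): [3 4 9]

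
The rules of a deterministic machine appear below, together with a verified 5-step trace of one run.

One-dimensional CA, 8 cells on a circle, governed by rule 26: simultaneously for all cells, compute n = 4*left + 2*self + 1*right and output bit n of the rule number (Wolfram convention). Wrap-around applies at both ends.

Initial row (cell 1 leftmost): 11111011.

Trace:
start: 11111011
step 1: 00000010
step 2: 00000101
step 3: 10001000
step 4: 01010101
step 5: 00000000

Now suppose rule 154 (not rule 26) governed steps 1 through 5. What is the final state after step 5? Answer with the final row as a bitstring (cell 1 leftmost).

(re-executing steps 1..5 under rule 154; state before step 1: 11111011)
step 1: 11110011
step 2: 11101111
step 3: 11001111
step 4: 10111111
step 5: 00111111

00111111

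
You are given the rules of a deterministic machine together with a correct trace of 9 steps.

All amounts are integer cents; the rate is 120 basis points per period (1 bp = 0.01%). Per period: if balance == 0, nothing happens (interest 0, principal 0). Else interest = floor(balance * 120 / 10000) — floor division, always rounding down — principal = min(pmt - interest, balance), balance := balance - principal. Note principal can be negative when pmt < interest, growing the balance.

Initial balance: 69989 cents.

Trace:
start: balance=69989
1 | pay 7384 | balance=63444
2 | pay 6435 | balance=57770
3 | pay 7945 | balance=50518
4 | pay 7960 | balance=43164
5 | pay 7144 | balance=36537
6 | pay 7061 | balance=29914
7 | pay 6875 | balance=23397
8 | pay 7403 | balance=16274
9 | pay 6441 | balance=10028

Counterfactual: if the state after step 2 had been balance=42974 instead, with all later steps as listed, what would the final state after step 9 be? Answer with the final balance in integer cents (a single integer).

state after step 2 := balance=42974
3 | pay 7945 | balance=35544
4 | pay 7960 | balance=28010
5 | pay 7144 | balance=21202
6 | pay 7061 | balance=14395
7 | pay 6875 | balance=7692
8 | pay 7403 | balance=381
9 | pay 6441 | balance=0

0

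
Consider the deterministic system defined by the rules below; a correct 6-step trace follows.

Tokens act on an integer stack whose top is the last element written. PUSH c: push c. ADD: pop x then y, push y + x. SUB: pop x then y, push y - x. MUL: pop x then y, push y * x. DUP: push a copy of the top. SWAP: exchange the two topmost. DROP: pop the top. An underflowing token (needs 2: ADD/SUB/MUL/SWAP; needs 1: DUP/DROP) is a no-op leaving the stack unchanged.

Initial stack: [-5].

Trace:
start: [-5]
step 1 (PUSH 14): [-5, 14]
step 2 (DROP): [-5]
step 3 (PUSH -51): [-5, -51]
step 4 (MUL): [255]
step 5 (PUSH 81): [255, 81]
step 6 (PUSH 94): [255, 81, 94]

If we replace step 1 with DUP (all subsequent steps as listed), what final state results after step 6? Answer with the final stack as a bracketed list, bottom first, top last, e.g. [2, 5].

[255, 81, 94]

(re-executing from step 1 with the substitution; state before step 1: [-5])
step 1 (DUP): [-5, -5]
step 2 (DROP): [-5]
step 3 (PUSH -51): [-5, -51]
step 4 (MUL): [255]
step 5 (PUSH 81): [255, 81]
step 6 (PUSH 94): [255, 81, 94]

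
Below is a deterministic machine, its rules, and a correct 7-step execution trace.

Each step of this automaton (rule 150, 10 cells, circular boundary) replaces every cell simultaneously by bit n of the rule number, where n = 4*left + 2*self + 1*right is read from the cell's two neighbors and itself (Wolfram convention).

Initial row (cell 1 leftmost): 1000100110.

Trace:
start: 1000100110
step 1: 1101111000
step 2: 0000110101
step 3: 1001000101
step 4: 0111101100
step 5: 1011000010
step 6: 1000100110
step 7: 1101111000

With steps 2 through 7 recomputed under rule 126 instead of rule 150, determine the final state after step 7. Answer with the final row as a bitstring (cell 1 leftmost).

(re-executing steps 2..7 under rule 126; state before step 2: 1101111000)
step 2: 1111001101
step 3: 0001111111
step 4: 1011000001
step 5: 1111100011
step 6: 0000110110
step 7: 0001111111

0001111111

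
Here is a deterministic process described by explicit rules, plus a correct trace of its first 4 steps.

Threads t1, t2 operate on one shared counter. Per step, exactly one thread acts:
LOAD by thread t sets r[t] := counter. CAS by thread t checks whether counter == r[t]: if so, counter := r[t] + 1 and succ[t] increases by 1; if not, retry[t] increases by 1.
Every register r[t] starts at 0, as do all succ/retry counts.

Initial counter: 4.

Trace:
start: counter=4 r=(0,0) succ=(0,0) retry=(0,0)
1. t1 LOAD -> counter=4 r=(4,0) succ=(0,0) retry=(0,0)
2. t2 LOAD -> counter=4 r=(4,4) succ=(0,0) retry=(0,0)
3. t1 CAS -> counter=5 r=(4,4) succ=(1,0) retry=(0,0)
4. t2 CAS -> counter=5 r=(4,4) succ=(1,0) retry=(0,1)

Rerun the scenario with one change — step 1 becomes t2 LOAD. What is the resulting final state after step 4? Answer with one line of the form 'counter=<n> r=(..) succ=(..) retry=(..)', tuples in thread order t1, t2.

counter=5 r=(0,4) succ=(0,1) retry=(1,0)

(re-executing from step 1 with the substitution; state before step 1: counter=4 r=(0,0) succ=(0,0) retry=(0,0))
1. t2 LOAD -> counter=4 r=(0,4) succ=(0,0) retry=(0,0)
2. t2 LOAD -> counter=4 r=(0,4) succ=(0,0) retry=(0,0)
3. t1 CAS -> counter=4 r=(0,4) succ=(0,0) retry=(1,0)
4. t2 CAS -> counter=5 r=(0,4) succ=(0,1) retry=(1,0)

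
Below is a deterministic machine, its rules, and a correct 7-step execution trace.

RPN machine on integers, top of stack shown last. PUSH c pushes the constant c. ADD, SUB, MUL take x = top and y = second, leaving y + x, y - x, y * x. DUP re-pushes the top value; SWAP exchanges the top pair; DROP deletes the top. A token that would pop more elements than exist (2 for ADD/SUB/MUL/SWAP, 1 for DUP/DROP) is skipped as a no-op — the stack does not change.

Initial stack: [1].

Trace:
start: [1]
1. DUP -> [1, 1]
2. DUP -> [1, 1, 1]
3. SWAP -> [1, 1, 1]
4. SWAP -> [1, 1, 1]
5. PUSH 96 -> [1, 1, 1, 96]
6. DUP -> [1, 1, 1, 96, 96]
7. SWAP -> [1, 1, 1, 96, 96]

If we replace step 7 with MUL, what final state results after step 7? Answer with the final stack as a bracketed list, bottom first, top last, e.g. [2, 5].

(re-executing from step 7 with the substitution; state before step 7: [1, 1, 1, 96, 96])
7. MUL -> [1, 1, 1, 9216]

[1, 1, 1, 9216]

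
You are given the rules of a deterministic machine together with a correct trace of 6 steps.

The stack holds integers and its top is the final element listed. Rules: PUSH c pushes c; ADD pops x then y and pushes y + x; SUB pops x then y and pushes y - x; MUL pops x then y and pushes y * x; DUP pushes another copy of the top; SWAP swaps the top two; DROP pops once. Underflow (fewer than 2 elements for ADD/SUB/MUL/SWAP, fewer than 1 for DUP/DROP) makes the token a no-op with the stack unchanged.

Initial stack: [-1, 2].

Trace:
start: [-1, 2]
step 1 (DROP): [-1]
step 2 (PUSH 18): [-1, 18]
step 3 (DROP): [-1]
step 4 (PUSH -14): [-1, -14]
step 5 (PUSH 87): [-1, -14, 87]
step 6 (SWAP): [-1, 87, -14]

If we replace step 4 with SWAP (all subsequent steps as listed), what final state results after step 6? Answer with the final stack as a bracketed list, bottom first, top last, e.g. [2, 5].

(re-executing from step 4 with the substitution; state before step 4: [-1])
step 4 (SWAP): [-1]
step 5 (PUSH 87): [-1, 87]
step 6 (SWAP): [87, -1]

[87, -1]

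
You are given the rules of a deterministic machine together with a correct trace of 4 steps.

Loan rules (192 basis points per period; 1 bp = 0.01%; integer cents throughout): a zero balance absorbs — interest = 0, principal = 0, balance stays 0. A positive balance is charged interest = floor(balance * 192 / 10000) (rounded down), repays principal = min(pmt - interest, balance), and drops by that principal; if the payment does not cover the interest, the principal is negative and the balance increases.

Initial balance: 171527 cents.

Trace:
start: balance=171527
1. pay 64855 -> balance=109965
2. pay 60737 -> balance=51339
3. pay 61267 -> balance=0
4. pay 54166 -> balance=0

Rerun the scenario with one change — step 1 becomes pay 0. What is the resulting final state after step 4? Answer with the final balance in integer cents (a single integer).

(re-executing from step 1 with the substitution; state before step 1: balance=171527)
1. pay 0 -> balance=174820
2. pay 60737 -> balance=117439
3. pay 61267 -> balance=58426
4. pay 54166 -> balance=5381

5381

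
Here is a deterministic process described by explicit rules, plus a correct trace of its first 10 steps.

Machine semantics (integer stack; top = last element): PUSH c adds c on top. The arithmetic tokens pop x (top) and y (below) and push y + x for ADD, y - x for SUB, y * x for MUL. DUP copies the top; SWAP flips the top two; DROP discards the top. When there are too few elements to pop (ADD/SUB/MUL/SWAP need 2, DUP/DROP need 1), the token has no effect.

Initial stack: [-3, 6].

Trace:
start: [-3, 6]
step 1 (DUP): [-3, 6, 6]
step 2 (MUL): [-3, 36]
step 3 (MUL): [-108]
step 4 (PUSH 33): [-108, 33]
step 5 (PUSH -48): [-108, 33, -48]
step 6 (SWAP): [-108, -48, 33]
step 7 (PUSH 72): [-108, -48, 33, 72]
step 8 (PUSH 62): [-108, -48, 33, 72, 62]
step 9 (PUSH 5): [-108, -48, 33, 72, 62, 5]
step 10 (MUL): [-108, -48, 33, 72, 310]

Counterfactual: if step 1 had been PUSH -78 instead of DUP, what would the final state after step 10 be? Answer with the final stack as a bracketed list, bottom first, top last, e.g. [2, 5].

[1404, -48, 33, 72, 310]

(re-executing from step 1 with the substitution; state before step 1: [-3, 6])
step 1 (PUSH -78): [-3, 6, -78]
step 2 (MUL): [-3, -468]
step 3 (MUL): [1404]
step 4 (PUSH 33): [1404, 33]
step 5 (PUSH -48): [1404, 33, -48]
step 6 (SWAP): [1404, -48, 33]
step 7 (PUSH 72): [1404, -48, 33, 72]
step 8 (PUSH 62): [1404, -48, 33, 72, 62]
step 9 (PUSH 5): [1404, -48, 33, 72, 62, 5]
step 10 (MUL): [1404, -48, 33, 72, 310]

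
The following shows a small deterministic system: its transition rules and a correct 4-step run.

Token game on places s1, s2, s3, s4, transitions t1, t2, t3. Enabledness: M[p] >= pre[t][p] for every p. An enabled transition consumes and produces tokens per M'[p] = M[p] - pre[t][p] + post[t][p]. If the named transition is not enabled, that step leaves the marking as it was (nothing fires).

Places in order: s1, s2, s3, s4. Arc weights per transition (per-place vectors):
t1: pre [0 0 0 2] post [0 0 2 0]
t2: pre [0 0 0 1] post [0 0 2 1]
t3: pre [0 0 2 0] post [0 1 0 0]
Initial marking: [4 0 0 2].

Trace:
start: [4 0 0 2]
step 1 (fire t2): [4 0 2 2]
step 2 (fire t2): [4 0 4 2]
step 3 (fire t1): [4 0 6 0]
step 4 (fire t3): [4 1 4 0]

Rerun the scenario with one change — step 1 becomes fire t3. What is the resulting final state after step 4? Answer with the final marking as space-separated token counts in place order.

4 1 2 0

(re-executing from step 1 with the substitution; state before step 1: [4 0 0 2])
step 1 (fire t3): [4 0 0 2]
step 2 (fire t2): [4 0 2 2]
step 3 (fire t1): [4 0 4 0]
step 4 (fire t3): [4 1 2 0]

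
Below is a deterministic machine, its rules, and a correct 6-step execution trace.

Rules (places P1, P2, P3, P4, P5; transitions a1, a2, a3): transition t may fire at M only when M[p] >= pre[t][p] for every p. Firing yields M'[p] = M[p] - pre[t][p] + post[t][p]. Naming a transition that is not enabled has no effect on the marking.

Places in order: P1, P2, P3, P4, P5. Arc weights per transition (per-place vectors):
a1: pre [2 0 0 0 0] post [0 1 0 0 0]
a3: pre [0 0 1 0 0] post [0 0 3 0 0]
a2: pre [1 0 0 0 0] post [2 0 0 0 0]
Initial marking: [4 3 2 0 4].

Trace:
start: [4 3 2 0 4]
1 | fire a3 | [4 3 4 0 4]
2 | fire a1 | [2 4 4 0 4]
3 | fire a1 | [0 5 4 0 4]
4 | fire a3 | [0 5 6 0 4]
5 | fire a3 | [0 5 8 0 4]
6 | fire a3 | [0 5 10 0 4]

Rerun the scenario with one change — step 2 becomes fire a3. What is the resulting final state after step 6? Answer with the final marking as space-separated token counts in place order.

2 4 12 0 4

(re-executing from step 2 with the substitution; state before step 2: [4 3 4 0 4])
2 | fire a3 | [4 3 6 0 4]
3 | fire a1 | [2 4 6 0 4]
4 | fire a3 | [2 4 8 0 4]
5 | fire a3 | [2 4 10 0 4]
6 | fire a3 | [2 4 12 0 4]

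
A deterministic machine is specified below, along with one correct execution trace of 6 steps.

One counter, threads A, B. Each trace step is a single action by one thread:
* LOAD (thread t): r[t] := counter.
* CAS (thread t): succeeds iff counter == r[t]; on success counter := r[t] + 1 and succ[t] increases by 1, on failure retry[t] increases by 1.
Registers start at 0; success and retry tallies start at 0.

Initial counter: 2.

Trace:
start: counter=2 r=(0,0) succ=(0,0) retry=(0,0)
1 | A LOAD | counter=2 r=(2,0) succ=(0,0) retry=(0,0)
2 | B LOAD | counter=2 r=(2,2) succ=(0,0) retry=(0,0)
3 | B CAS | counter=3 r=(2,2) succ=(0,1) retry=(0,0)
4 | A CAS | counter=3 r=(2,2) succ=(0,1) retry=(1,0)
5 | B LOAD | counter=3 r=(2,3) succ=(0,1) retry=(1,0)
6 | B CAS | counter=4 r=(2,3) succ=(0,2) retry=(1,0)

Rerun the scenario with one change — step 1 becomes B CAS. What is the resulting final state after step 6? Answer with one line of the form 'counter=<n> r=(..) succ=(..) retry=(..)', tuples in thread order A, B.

counter=4 r=(0,3) succ=(0,2) retry=(1,1)

(re-executing from step 1 with the substitution; state before step 1: counter=2 r=(0,0) succ=(0,0) retry=(0,0))
1 | B CAS | counter=2 r=(0,0) succ=(0,0) retry=(0,1)
2 | B LOAD | counter=2 r=(0,2) succ=(0,0) retry=(0,1)
3 | B CAS | counter=3 r=(0,2) succ=(0,1) retry=(0,1)
4 | A CAS | counter=3 r=(0,2) succ=(0,1) retry=(1,1)
5 | B LOAD | counter=3 r=(0,3) succ=(0,1) retry=(1,1)
6 | B CAS | counter=4 r=(0,3) succ=(0,2) retry=(1,1)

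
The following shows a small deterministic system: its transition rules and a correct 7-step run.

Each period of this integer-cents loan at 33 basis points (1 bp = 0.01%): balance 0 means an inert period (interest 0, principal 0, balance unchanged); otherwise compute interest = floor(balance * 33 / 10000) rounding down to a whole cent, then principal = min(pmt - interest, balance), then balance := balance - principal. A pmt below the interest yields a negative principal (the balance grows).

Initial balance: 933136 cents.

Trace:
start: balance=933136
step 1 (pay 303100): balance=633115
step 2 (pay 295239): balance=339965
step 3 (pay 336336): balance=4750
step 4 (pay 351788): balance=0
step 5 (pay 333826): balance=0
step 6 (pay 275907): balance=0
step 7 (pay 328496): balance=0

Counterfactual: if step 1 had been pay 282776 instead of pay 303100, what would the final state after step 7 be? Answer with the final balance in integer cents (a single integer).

0

(re-executing from step 1 with the substitution; state before step 1: balance=933136)
step 1 (pay 282776): balance=653439
step 2 (pay 295239): balance=360356
step 3 (pay 336336): balance=25209
step 4 (pay 351788): balance=0
step 5 (pay 333826): balance=0
step 6 (pay 275907): balance=0
step 7 (pay 328496): balance=0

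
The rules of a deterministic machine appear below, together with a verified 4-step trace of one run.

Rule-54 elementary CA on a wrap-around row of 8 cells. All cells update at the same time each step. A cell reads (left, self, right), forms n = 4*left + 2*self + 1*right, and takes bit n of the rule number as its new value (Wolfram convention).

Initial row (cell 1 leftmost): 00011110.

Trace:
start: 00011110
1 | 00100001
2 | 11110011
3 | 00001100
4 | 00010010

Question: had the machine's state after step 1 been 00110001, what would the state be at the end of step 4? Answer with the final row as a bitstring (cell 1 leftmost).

01000010

state after step 1 := 00110001
2 | 11001011
3 | 00111100
4 | 01000010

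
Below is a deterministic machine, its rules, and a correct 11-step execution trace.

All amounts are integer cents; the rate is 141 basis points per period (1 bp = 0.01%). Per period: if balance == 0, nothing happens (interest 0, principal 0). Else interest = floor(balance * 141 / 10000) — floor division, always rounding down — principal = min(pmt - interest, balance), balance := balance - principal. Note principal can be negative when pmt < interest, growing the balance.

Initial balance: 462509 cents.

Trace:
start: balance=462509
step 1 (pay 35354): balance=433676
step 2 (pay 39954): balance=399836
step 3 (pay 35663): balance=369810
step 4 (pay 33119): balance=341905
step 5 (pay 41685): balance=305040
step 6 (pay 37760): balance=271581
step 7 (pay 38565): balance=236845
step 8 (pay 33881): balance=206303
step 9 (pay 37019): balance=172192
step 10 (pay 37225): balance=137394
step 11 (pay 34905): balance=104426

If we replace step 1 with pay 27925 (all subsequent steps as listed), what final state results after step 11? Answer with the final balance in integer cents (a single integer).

(re-executing from step 1 with the substitution; state before step 1: balance=462509)
step 1 (pay 27925): balance=441105
step 2 (pay 39954): balance=407370
step 3 (pay 35663): balance=377450
step 4 (pay 33119): balance=349653
step 5 (pay 41685): balance=312898
step 6 (pay 37760): balance=279549
step 7 (pay 38565): balance=244925
step 8 (pay 33881): balance=214497
step 9 (pay 37019): balance=180502
step 10 (pay 37225): balance=145822
step 11 (pay 34905): balance=112973

112973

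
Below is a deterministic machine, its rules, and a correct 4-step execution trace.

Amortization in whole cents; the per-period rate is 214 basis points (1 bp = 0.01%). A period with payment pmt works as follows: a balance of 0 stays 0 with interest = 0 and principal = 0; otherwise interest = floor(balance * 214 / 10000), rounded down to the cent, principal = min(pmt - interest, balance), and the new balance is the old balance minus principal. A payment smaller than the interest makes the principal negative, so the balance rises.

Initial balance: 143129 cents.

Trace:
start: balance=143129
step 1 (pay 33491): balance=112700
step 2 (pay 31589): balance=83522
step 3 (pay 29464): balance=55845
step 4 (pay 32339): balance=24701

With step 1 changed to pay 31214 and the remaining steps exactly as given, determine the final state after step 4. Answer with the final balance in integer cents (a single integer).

(re-executing from step 1 with the substitution; state before step 1: balance=143129)
step 1 (pay 31214): balance=114977
step 2 (pay 31589): balance=85848
step 3 (pay 29464): balance=58221
step 4 (pay 32339): balance=27127

27127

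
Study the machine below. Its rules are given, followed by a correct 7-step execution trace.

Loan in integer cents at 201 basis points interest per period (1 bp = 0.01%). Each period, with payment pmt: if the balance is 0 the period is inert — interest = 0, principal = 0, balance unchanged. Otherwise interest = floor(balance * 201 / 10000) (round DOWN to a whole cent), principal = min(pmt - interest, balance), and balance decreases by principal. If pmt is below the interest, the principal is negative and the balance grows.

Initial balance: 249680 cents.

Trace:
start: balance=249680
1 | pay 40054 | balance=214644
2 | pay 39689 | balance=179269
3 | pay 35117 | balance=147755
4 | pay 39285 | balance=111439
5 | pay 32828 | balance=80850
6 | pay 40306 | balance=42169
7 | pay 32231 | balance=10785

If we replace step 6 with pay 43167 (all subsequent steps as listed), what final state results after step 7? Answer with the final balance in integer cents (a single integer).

(re-executing from step 6 with the substitution; state before step 6: balance=80850)
6 | pay 43167 | balance=39308
7 | pay 32231 | balance=7867

7867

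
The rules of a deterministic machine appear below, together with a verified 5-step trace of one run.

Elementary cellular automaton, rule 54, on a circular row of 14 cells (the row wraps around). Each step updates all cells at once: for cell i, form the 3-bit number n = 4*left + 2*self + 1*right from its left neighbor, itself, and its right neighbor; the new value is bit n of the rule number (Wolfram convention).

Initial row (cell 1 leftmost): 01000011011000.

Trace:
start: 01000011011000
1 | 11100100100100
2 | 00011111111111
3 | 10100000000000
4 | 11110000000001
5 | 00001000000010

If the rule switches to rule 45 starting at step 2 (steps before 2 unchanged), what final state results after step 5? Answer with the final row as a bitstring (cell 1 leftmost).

10011000100100

(re-executing steps 2..5 under rule 45; state before step 2: 11100100100100)
2 | 10000100100100
3 | 10110100100100
4 | 11101100100100
5 | 10011000100100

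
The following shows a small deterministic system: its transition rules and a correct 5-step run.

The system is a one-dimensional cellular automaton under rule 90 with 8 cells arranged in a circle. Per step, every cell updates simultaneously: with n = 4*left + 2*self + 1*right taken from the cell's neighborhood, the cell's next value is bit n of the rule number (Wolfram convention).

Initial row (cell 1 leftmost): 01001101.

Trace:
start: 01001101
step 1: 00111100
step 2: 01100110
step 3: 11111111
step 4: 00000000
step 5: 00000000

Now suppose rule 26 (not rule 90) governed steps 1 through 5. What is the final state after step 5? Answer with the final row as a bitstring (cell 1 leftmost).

(re-executing steps 1..5 under rule 26; state before step 1: 01001101)
step 1: 00111000
step 2: 01100100
step 3: 11011010
step 4: 10010000
step 5: 01101001

01101001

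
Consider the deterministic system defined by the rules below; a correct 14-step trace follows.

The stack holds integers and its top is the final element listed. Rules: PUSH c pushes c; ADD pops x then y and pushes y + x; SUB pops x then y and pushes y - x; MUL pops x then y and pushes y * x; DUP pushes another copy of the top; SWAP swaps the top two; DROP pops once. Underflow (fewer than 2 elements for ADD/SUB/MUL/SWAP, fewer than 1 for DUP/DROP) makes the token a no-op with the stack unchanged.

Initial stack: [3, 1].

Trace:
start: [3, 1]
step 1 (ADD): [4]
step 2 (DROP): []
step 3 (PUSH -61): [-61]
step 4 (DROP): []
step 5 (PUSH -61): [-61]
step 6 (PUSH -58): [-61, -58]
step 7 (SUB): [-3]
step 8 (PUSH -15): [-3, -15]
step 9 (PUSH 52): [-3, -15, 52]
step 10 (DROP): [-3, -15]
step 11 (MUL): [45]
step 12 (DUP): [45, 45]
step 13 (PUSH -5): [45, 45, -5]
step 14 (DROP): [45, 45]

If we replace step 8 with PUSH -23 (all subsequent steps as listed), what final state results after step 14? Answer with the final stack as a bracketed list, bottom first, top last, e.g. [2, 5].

[69, 69]

(re-executing from step 8 with the substitution; state before step 8: [-3])
step 8 (PUSH -23): [-3, -23]
step 9 (PUSH 52): [-3, -23, 52]
step 10 (DROP): [-3, -23]
step 11 (MUL): [69]
step 12 (DUP): [69, 69]
step 13 (PUSH -5): [69, 69, -5]
step 14 (DROP): [69, 69]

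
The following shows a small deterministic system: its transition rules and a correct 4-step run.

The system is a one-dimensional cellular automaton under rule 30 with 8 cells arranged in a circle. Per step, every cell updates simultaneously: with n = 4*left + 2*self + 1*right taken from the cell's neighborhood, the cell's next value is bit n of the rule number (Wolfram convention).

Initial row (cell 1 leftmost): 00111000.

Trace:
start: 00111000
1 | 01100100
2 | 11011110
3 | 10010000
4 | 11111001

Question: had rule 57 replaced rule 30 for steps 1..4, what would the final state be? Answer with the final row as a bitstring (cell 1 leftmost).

(re-executing steps 1..4 under rule 57; state before step 1: 00111000)
1 | 10100111
2 | 01010100
3 | 00101011
4 | 10010110

10010110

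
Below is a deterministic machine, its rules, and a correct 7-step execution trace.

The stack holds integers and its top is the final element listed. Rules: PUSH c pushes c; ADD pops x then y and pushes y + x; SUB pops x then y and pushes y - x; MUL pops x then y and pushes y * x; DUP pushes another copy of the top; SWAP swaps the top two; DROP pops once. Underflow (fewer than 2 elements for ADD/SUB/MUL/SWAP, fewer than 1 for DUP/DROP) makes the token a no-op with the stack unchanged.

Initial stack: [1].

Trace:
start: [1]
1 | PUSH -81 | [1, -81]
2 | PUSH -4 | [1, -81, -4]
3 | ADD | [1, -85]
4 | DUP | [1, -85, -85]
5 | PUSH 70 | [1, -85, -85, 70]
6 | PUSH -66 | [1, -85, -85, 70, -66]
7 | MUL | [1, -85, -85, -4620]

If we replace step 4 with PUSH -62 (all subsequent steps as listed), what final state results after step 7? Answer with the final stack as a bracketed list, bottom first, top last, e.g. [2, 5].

[1, -85, -62, -4620]

(re-executing from step 4 with the substitution; state before step 4: [1, -85])
4 | PUSH -62 | [1, -85, -62]
5 | PUSH 70 | [1, -85, -62, 70]
6 | PUSH -66 | [1, -85, -62, 70, -66]
7 | MUL | [1, -85, -62, -4620]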